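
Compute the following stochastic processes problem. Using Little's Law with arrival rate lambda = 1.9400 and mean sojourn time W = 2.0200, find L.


Little's Law: L = lambda * W
= 1.9400 * 2.0200
= 3.9188

3.9188


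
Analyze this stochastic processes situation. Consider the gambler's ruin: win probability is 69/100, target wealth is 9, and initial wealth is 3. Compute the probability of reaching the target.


Gambler's ruin formula:
r = q/p = 0.3100/0.6900 = 0.4493
P(win) = (1 - r^i)/(1 - r^N)
= (1 - 0.4493^3)/(1 - 0.4493^9)
= 0.9100

0.9100


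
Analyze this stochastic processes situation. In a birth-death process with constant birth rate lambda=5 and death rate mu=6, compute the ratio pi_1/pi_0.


For birth-death process, pi_n/pi_0 = (lambda/mu)^n
= (5/6)^1
= 0.8333

0.8333


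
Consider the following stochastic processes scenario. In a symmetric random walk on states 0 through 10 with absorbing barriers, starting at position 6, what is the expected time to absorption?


For symmetric RW on 0,...,N with absorbing barriers, E(i) = i*(N-i)
E(6) = 6 * 4 = 24

24


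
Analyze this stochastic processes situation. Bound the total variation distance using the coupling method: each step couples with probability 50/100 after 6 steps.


TV distance bound <= (1-delta)^n
= (1 - 0.5000)^6
= 0.5000^6
= 0.0156

0.0156


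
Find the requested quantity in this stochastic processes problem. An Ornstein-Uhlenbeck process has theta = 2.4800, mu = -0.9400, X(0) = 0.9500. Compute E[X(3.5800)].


E[X(t)] = mu + (X(0) - mu)*exp(-theta*t)
= -0.9400 + (0.9500 - -0.9400)*exp(-2.4800*3.5800)
= -0.9400 + 1.8900 * 1.3937e-04
= -0.9397

-0.9397


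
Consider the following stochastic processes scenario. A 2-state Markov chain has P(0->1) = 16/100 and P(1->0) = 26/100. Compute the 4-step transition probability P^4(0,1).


Computing P^4 by matrix multiplication.
P = [[0.8400, 0.1600], [0.2600, 0.7400]]
After raising P to the power 4:
P^4(0,1) = 0.3378

0.3378


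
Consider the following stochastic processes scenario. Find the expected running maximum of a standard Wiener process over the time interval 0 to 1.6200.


E(max B(s)) = sqrt(2t/pi)
= sqrt(2*1.6200/pi)
= sqrt(1.0313)
= 1.0155

1.0155


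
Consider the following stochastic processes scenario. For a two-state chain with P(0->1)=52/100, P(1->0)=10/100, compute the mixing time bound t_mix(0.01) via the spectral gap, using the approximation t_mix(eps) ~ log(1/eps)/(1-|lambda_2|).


lambda_2 = |1 - p01 - p10| = |1 - 0.5200 - 0.1000| = 0.3800
t_mix ~ log(1/eps)/(1 - |lambda_2|)
= log(100)/(1 - 0.3800) = 4.6052/0.6200
= 7.4277

7.4277


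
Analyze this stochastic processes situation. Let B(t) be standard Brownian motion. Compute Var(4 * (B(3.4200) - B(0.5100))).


Var(alpha*(B(t)-B(s))) = alpha^2 * (t-s)
= 4^2 * (3.4200 - 0.5100)
= 16 * 2.9100
= 46.5600

46.5600


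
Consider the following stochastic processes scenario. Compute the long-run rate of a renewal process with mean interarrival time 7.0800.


Long-run renewal rate = 1/E(X)
= 1/7.0800
= 0.1412

0.1412


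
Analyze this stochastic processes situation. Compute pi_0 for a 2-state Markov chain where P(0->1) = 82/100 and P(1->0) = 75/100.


Stationary distribution: pi_0 = p10/(p01+p10), pi_1 = p01/(p01+p10)
p01 = 0.8200, p10 = 0.7500
pi_0 = 0.4777

0.4777


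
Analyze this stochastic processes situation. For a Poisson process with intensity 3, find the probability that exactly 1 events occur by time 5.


P(N(t)=k) = (lambda*t)^k * exp(-lambda*t) / k!
lambda*t = 15
= 15^1 * exp(-15) / 1!
= 15 * 3.0590e-07 / 1
= 4.5885e-06

4.5885e-06


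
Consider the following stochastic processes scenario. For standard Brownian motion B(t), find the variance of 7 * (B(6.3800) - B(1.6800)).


Var(alpha*(B(t)-B(s))) = alpha^2 * (t-s)
= 7^2 * (6.3800 - 1.6800)
= 49 * 4.7000
= 230.3000

230.3000


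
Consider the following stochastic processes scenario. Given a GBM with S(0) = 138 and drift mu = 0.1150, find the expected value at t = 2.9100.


E[S(t)] = S(0) * exp(mu * t)
= 138 * exp(0.1150 * 2.9100)
= 138 * 1.3975
= 192.8483

192.8483


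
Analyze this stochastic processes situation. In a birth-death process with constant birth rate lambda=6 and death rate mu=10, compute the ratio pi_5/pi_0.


For birth-death process, pi_n/pi_0 = (lambda/mu)^n
= (6/10)^5
= 0.0778

0.0778


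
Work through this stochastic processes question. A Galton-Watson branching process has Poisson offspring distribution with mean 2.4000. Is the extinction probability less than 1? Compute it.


Since mu = 2.4000 > 1, extinction prob q < 1.
Solve s = exp(mu*(s-1)) iteratively.
q = 0.1214

0.1214


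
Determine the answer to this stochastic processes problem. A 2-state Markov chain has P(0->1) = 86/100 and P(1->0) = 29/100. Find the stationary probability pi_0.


Stationary distribution: pi_0 = p10/(p01+p10), pi_1 = p01/(p01+p10)
p01 = 0.8600, p10 = 0.2900
pi_0 = 0.2522

0.2522


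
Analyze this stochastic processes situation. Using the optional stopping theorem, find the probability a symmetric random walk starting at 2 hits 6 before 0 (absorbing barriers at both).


By optional stopping theorem: E(M at tau) = M(0) = 2
P(hit 6)*6 + P(hit 0)*0 = 2
P(hit 6) = (2 - 0)/(6 - 0) = 1/3 = 0.3333

0.3333


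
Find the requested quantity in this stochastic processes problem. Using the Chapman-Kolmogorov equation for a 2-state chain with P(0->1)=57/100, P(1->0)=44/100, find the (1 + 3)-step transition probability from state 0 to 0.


P^4 = P^1 * P^3
Computing via matrix multiplication of the transition matrix.
Entry (0,0) of P^4 = 0.4356

0.4356


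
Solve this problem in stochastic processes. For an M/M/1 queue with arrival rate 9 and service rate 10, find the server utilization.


rho = lambda/mu
= 9/10
= 0.9000

0.9000


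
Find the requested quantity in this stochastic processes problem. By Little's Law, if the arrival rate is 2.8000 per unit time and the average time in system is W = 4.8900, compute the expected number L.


Little's Law: L = lambda * W
= 2.8000 * 4.8900
= 13.6920

13.6920


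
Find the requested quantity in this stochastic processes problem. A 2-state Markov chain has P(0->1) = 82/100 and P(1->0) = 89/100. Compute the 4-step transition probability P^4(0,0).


Computing P^4 by matrix multiplication.
P = [[0.1800, 0.8200], [0.8900, 0.1100]]
After raising P to the power 4:
P^4(0,0) = 0.6423

0.6423


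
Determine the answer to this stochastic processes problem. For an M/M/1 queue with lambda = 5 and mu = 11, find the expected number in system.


rho = 5/11 = 0.4545
L = rho/(1-rho)
= 0.4545/0.5455
= 0.8333

0.8333


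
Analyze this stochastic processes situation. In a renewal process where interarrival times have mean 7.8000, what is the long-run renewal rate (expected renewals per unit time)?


Long-run renewal rate = 1/E(X)
= 1/7.8000
= 0.1282

0.1282


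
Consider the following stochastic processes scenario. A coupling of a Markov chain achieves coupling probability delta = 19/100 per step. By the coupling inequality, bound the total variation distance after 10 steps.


TV distance bound <= (1-delta)^n
= (1 - 0.1900)^10
= 0.8100^10
= 0.1216

0.1216


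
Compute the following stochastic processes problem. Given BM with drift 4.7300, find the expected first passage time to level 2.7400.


Expected first passage time = a/mu
= 2.7400/4.7300
= 0.5793

0.5793


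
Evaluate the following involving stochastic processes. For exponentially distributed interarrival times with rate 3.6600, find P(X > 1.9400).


P(X > t) = exp(-lambda * t)
= exp(-3.6600 * 1.9400)
= exp(-7.1004) = 8.2477e-04

8.2477e-04


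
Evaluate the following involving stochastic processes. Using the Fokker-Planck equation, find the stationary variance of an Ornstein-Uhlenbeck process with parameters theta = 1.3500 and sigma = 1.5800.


Stationary variance = sigma^2 / (2*theta)
= 1.5800^2 / (2*1.3500)
= 2.4964 / 2.7000
= 0.9246

0.9246


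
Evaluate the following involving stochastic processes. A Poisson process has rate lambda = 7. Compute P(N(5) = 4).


P(N(t)=k) = (lambda*t)^k * exp(-lambda*t) / k!
lambda*t = 35
= 35^4 * exp(-35) / 4!
= 1500625 * 6.3051e-16 / 24
= 3.9423e-11

3.9423e-11


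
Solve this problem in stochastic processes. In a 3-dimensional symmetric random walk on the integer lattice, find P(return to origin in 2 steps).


P(return in 2 steps) = P(reverse first step) = 1/(2d)
= 1/6
= 0.1667

0.1667


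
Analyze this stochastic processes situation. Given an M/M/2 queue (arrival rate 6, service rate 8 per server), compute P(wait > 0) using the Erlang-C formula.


a = lambda/mu = 0.7500
rho = a/c = 0.3750
Erlang-C formula applied:
C(c,a) = 0.2045

0.2045


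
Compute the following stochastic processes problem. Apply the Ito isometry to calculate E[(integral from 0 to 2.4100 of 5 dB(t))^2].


By Ito isometry: E[(int f dB)^2] = int f^2 dt
= 5^2 * 2.4100
= 25 * 2.4100 = 60.2500

60.2500


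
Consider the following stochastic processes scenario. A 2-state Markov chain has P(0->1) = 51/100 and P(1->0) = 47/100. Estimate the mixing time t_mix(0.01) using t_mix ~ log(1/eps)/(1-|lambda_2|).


lambda_2 = |1 - p01 - p10| = |1 - 0.5100 - 0.4700| = 0.0200
t_mix ~ log(1/eps)/(1 - |lambda_2|)
= log(100)/(1 - 0.0200) = 4.6052/0.9800
= 4.6992

4.6992


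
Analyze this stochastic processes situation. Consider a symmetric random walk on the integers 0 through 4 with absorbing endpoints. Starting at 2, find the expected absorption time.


For symmetric RW on 0,...,N with absorbing barriers, E(i) = i*(N-i)
E(2) = 2 * 2 = 4

4


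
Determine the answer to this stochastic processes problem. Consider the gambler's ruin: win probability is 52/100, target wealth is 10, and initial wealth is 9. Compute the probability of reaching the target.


Gambler's ruin formula:
r = q/p = 0.4800/0.5200 = 0.9231
P(win) = (1 - r^i)/(1 - r^N)
= (1 - 0.9231^9)/(1 - 0.9231^10)
= 0.9321

0.9321


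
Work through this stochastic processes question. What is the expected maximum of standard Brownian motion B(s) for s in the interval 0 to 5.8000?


E(max B(s)) = sqrt(2t/pi)
= sqrt(2*5.8000/pi)
= sqrt(3.6924)
= 1.9216

1.9216


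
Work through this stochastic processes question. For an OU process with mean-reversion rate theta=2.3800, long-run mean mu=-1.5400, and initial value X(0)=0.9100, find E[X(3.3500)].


E[X(t)] = mu + (X(0) - mu)*exp(-theta*t)
= -1.5400 + (0.9100 - -1.5400)*exp(-2.3800*3.3500)
= -1.5400 + 2.4500 * 3.4464e-04
= -1.5392

-1.5392


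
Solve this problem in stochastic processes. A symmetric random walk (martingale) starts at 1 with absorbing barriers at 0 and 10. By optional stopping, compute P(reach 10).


By optional stopping theorem: E(M at tau) = M(0) = 1
P(hit 10)*10 + P(hit 0)*0 = 1
P(hit 10) = (1 - 0)/(10 - 0) = 1/10 = 0.1000

0.1000


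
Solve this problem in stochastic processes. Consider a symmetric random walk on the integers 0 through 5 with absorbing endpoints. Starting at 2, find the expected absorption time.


For symmetric RW on 0,...,N with absorbing barriers, E(i) = i*(N-i)
E(2) = 2 * 3 = 6

6


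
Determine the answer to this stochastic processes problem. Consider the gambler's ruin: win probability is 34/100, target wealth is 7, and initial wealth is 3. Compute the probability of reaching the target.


Gambler's ruin formula:
r = q/p = 0.6600/0.3400 = 1.9412
P(win) = (1 - r^i)/(1 - r^N)
= (1 - 1.9412^3)/(1 - 1.9412^7)
= 0.0614

0.0614


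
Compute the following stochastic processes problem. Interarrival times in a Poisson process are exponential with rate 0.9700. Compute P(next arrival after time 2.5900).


P(X > t) = exp(-lambda * t)
= exp(-0.9700 * 2.5900)
= exp(-2.5123) = 0.0811

0.0811


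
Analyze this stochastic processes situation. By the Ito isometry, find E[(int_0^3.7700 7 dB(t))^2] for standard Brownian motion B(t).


By Ito isometry: E[(int f dB)^2] = int f^2 dt
= 7^2 * 3.7700
= 49 * 3.7700 = 184.7300

184.7300


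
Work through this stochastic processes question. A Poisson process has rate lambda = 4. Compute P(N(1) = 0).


P(N(t)=k) = (lambda*t)^k * exp(-lambda*t) / k!
lambda*t = 4
= 4^0 * exp(-4) / 0!
= 1 * 0.0183 / 1
= 0.0183

0.0183


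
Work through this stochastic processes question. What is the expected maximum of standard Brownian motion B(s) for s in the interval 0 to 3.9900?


E(max B(s)) = sqrt(2t/pi)
= sqrt(2*3.9900/pi)
= sqrt(2.5401)
= 1.5938

1.5938


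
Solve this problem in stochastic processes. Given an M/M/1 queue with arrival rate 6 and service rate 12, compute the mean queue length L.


rho = 6/12 = 0.5000
L = rho/(1-rho)
= 0.5000/0.5000
= 1.0000

1.0000


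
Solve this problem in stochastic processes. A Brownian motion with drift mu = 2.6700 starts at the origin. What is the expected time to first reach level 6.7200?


Expected first passage time = a/mu
= 6.7200/2.6700
= 2.5169

2.5169


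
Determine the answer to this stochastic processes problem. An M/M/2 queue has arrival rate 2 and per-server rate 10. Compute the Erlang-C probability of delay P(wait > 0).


a = lambda/mu = 0.2000
rho = a/c = 0.1000
Erlang-C formula applied:
C(c,a) = 0.0182

0.0182


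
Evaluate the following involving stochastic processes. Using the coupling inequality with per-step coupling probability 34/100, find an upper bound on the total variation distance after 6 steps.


TV distance bound <= (1-delta)^n
= (1 - 0.3400)^6
= 0.6600^6
= 0.0827

0.0827


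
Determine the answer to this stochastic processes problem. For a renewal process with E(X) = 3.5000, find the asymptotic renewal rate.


Long-run renewal rate = 1/E(X)
= 1/3.5000
= 0.2857

0.2857


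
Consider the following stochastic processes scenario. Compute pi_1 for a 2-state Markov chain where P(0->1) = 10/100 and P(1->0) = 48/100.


Stationary distribution: pi_0 = p10/(p01+p10), pi_1 = p01/(p01+p10)
p01 = 0.1000, p10 = 0.4800
pi_1 = 0.1724

0.1724


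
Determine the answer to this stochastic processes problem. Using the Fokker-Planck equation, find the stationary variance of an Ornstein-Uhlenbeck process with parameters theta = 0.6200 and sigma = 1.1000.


Stationary variance = sigma^2 / (2*theta)
= 1.1000^2 / (2*0.6200)
= 1.2100 / 1.2400
= 0.9758

0.9758


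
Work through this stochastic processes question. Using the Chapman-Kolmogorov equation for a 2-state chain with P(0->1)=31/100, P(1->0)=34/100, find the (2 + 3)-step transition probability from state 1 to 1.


P^5 = P^2 * P^3
Computing via matrix multiplication of the transition matrix.
Entry (1,1) of P^5 = 0.4797

0.4797


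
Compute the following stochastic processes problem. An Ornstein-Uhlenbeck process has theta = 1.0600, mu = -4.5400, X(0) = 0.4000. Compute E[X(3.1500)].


E[X(t)] = mu + (X(0) - mu)*exp(-theta*t)
= -4.5400 + (0.4000 - -4.5400)*exp(-1.0600*3.1500)
= -4.5400 + 4.9400 * 0.0355
= -4.3648

-4.3648


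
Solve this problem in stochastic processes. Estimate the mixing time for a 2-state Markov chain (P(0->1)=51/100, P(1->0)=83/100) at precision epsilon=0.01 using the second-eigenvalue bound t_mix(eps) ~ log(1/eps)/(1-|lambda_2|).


lambda_2 = |1 - p01 - p10| = |1 - 0.5100 - 0.8300| = 0.3400
t_mix ~ log(1/eps)/(1 - |lambda_2|)
= log(100)/(1 - 0.3400) = 4.6052/0.6600
= 6.9775

6.9775


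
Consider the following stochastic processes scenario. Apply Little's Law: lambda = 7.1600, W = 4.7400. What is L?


Little's Law: L = lambda * W
= 7.1600 * 4.7400
= 33.9384

33.9384


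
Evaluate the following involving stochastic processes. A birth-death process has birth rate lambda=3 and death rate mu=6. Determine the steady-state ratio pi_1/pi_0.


For birth-death process, pi_n/pi_0 = (lambda/mu)^n
= (3/6)^1
= 0.5000

0.5000


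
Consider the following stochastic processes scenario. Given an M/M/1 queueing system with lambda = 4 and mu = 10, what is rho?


rho = lambda/mu
= 4/10
= 0.4000

0.4000


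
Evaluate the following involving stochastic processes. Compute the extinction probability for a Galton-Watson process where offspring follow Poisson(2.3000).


Since mu = 2.3000 > 1, extinction prob q < 1.
Solve s = exp(mu*(s-1)) iteratively.
q = 0.1376

0.1376


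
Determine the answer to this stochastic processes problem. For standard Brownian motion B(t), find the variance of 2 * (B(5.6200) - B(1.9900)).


Var(alpha*(B(t)-B(s))) = alpha^2 * (t-s)
= 2^2 * (5.6200 - 1.9900)
= 4 * 3.6300
= 14.5200

14.5200


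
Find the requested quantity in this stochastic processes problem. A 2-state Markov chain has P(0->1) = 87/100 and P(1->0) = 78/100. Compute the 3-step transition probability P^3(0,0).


Computing P^3 by matrix multiplication.
P = [[0.1300, 0.8700], [0.7800, 0.2200]]
After raising P to the power 3:
P^3(0,0) = 0.3279

0.3279


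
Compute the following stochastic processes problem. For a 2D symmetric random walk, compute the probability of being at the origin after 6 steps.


P = C(6,3)^2 / 4^6
= 20^2 / 4096
= 400 / 4096
= 0.0977

0.0977


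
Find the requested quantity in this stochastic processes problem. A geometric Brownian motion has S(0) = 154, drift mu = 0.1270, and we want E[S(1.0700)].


E[S(t)] = S(0) * exp(mu * t)
= 154 * exp(0.1270 * 1.0700)
= 154 * 1.1456
= 176.4156

176.4156


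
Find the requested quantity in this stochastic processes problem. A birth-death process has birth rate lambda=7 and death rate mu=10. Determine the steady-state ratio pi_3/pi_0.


For birth-death process, pi_n/pi_0 = (lambda/mu)^n
= (7/10)^3
= 0.3430

0.3430


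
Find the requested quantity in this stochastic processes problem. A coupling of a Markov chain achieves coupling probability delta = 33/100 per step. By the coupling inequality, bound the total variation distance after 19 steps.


TV distance bound <= (1-delta)^n
= (1 - 0.3300)^19
= 0.6700^19
= 4.9593e-04

4.9593e-04


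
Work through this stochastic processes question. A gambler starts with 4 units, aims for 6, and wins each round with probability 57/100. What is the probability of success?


Gambler's ruin formula:
r = q/p = 0.4300/0.5700 = 0.7544
P(win) = (1 - r^i)/(1 - r^N)
= (1 - 0.7544^4)/(1 - 0.7544^6)
= 0.8289

0.8289


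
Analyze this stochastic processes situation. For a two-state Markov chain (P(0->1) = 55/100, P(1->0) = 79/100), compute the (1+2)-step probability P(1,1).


P^3 = P^1 * P^2
Computing via matrix multiplication of the transition matrix.
Entry (1,1) of P^3 = 0.3873

0.3873


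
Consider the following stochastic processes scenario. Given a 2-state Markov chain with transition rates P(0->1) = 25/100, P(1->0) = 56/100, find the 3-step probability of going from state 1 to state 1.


Computing P^3 by matrix multiplication.
P = [[0.7500, 0.2500], [0.5600, 0.4400]]
After raising P to the power 3:
P^3(1,1) = 0.3134

0.3134


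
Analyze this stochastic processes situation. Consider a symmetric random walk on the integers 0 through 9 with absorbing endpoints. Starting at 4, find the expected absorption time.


For symmetric RW on 0,...,N with absorbing barriers, E(i) = i*(N-i)
E(4) = 4 * 5 = 20

20


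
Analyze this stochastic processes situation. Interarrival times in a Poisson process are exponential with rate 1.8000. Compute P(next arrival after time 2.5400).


P(X > t) = exp(-lambda * t)
= exp(-1.8000 * 2.5400)
= exp(-4.5720) = 0.0103

0.0103


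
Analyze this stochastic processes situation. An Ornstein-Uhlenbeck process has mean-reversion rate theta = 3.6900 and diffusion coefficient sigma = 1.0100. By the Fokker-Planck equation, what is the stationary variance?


Stationary variance = sigma^2 / (2*theta)
= 1.0100^2 / (2*3.6900)
= 1.0201 / 7.3800
= 0.1382

0.1382


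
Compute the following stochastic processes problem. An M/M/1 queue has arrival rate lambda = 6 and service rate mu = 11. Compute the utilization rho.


rho = lambda/mu
= 6/11
= 0.5455

0.5455


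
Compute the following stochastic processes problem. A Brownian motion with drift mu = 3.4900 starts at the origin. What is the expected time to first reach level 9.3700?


Expected first passage time = a/mu
= 9.3700/3.4900
= 2.6848

2.6848


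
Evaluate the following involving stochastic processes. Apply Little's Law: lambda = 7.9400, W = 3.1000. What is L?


Little's Law: L = lambda * W
= 7.9400 * 3.1000
= 24.6140

24.6140


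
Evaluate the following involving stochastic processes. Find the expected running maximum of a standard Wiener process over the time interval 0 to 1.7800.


E(max B(s)) = sqrt(2t/pi)
= sqrt(2*1.7800/pi)
= sqrt(1.1332)
= 1.0645

1.0645


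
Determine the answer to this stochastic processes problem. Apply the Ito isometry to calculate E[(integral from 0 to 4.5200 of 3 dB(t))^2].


By Ito isometry: E[(int f dB)^2] = int f^2 dt
= 3^2 * 4.5200
= 9 * 4.5200 = 40.6800

40.6800


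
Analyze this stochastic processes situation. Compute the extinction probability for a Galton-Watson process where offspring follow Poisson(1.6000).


Since mu = 1.6000 > 1, extinction prob q < 1.
Solve s = exp(mu*(s-1)) iteratively.
q = 0.3580

0.3580


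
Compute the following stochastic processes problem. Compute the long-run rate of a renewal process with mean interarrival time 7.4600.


Long-run renewal rate = 1/E(X)
= 1/7.4600
= 0.1340

0.1340


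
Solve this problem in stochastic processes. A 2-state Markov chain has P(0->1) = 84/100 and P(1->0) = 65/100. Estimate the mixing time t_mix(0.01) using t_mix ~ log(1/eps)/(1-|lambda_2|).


lambda_2 = |1 - p01 - p10| = |1 - 0.8400 - 0.6500| = 0.4900
t_mix ~ log(1/eps)/(1 - |lambda_2|)
= log(100)/(1 - 0.4900) = 4.6052/0.5100
= 9.0297

9.0297


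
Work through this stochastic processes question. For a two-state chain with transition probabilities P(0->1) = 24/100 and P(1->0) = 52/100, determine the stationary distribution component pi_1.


Stationary distribution: pi_0 = p10/(p01+p10), pi_1 = p01/(p01+p10)
p01 = 0.2400, p10 = 0.5200
pi_1 = 0.3158

0.3158


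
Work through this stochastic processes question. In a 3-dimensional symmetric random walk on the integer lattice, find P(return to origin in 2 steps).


P(return in 2 steps) = P(reverse first step) = 1/(2d)
= 1/6
= 0.1667

0.1667


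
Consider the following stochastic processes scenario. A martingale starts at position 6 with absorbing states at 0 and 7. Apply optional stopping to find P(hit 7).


By optional stopping theorem: E(M at tau) = M(0) = 6
P(hit 7)*7 + P(hit 0)*0 = 6
P(hit 7) = (6 - 0)/(7 - 0) = 6/7 = 0.8571

0.8571


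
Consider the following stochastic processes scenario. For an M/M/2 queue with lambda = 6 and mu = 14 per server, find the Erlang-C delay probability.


a = lambda/mu = 0.4286
rho = a/c = 0.2143
Erlang-C formula applied:
C(c,a) = 0.0756

0.0756


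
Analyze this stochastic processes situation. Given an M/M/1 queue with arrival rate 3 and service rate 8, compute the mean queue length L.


rho = 3/8 = 0.3750
L = rho/(1-rho)
= 0.3750/0.6250
= 0.6000

0.6000


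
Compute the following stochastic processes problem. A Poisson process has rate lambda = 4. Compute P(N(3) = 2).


P(N(t)=k) = (lambda*t)^k * exp(-lambda*t) / k!
lambda*t = 12
= 12^2 * exp(-12) / 2!
= 144 * 6.1442e-06 / 2
= 4.4238e-04

4.4238e-04


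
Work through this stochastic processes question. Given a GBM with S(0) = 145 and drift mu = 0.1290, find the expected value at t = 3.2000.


E[S(t)] = S(0) * exp(mu * t)
= 145 * exp(0.1290 * 3.2000)
= 145 * 1.5110
= 219.1012

219.1012


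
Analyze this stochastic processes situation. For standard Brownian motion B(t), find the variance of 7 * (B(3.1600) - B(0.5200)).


Var(alpha*(B(t)-B(s))) = alpha^2 * (t-s)
= 7^2 * (3.1600 - 0.5200)
= 49 * 2.6400
= 129.3600

129.3600


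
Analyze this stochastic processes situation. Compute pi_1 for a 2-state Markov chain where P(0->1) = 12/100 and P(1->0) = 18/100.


Stationary distribution: pi_0 = p10/(p01+p10), pi_1 = p01/(p01+p10)
p01 = 0.1200, p10 = 0.1800
pi_1 = 0.4000

0.4000


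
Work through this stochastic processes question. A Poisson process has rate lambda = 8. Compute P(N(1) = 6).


P(N(t)=k) = (lambda*t)^k * exp(-lambda*t) / k!
lambda*t = 8
= 8^6 * exp(-8) / 6!
= 262144 * 3.3546e-04 / 720
= 0.1221

0.1221


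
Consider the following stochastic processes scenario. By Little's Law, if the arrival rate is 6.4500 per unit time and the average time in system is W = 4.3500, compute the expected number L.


Little's Law: L = lambda * W
= 6.4500 * 4.3500
= 28.0575

28.0575


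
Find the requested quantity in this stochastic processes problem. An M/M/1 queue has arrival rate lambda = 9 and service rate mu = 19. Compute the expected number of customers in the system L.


rho = 9/19 = 0.4737
L = rho/(1-rho)
= 0.4737/0.5263
= 0.9000

0.9000


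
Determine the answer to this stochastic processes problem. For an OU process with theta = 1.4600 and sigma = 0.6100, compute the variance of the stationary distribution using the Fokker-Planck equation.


Stationary variance = sigma^2 / (2*theta)
= 0.6100^2 / (2*1.4600)
= 0.3721 / 2.9200
= 0.1274

0.1274


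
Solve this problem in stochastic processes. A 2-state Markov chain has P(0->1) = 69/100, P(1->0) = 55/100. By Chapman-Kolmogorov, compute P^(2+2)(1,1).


P^4 = P^2 * P^2
Computing via matrix multiplication of the transition matrix.
Entry (1,1) of P^4 = 0.5579

0.5579


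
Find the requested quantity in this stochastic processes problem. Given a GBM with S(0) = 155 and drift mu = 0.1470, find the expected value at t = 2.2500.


E[S(t)] = S(0) * exp(mu * t)
= 155 * exp(0.1470 * 2.2500)
= 155 * 1.3920
= 215.7618

215.7618


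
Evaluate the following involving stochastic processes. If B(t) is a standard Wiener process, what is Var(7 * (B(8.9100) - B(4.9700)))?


Var(alpha*(B(t)-B(s))) = alpha^2 * (t-s)
= 7^2 * (8.9100 - 4.9700)
= 49 * 3.9400
= 193.0600

193.0600


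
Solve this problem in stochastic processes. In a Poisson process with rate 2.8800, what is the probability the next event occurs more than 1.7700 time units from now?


P(X > t) = exp(-lambda * t)
= exp(-2.8800 * 1.7700)
= exp(-5.0976) = 0.0061

0.0061


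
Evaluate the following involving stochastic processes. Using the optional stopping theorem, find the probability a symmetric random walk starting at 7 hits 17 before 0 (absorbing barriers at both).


By optional stopping theorem: E(M at tau) = M(0) = 7
P(hit 17)*17 + P(hit 0)*0 = 7
P(hit 17) = (7 - 0)/(17 - 0) = 7/17 = 0.4118

0.4118


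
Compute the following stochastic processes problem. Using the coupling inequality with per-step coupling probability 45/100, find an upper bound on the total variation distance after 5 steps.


TV distance bound <= (1-delta)^n
= (1 - 0.4500)^5
= 0.5500^5
= 0.0503

0.0503


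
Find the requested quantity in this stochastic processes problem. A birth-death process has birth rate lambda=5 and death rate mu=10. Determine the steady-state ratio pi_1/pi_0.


For birth-death process, pi_n/pi_0 = (lambda/mu)^n
= (5/10)^1
= 0.5000

0.5000


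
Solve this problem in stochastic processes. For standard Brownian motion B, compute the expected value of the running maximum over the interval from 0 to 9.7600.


E(max B(s)) = sqrt(2t/pi)
= sqrt(2*9.7600/pi)
= sqrt(6.2134)
= 2.4927

2.4927


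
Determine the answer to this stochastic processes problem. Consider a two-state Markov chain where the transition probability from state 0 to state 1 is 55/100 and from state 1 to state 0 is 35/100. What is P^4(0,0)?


Computing P^4 by matrix multiplication.
P = [[0.4500, 0.5500], [0.3500, 0.6500]]
After raising P to the power 4:
P^4(0,0) = 0.3889

0.3889


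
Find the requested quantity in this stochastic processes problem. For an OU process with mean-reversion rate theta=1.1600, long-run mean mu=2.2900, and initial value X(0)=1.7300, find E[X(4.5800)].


E[X(t)] = mu + (X(0) - mu)*exp(-theta*t)
= 2.2900 + (1.7300 - 2.2900)*exp(-1.1600*4.5800)
= 2.2900 + -0.5600 * 0.0049
= 2.2872

2.2872


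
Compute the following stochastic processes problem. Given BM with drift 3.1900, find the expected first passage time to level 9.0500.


Expected first passage time = a/mu
= 9.0500/3.1900
= 2.8370

2.8370


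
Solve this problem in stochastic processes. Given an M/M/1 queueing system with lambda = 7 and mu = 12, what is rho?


rho = lambda/mu
= 7/12
= 0.5833

0.5833


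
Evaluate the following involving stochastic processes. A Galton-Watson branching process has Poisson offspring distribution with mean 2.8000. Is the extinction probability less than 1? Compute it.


Since mu = 2.8000 > 1, extinction prob q < 1.
Solve s = exp(mu*(s-1)) iteratively.
q = 0.0750

0.0750


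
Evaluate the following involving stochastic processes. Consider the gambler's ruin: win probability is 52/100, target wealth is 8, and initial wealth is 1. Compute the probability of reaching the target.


Gambler's ruin formula:
r = q/p = 0.4800/0.5200 = 0.9231
P(win) = (1 - r^i)/(1 - r^N)
= (1 - 0.9231^1)/(1 - 0.9231^8)
= 0.1627

0.1627


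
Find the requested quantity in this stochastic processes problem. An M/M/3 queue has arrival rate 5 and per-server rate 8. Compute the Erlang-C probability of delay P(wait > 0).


a = lambda/mu = 0.6250
rho = a/c = 0.2083
Erlang-C formula applied:
C(c,a) = 0.0275

0.0275


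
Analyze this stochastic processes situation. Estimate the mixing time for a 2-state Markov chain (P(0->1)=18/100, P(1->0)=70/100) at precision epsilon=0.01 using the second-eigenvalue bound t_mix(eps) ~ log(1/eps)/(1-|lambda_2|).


lambda_2 = |1 - p01 - p10| = |1 - 0.1800 - 0.7000| = 0.1200
t_mix ~ log(1/eps)/(1 - |lambda_2|)
= log(100)/(1 - 0.1200) = 4.6052/0.8800
= 5.2331

5.2331


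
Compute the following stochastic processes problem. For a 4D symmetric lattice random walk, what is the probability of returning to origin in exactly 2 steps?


P(return in 2 steps) = P(reverse first step) = 1/(2d)
= 1/8
= 0.1250

0.1250


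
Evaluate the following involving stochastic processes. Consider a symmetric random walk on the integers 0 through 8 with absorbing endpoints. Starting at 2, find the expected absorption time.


For symmetric RW on 0,...,N with absorbing barriers, E(i) = i*(N-i)
E(2) = 2 * 6 = 12

12


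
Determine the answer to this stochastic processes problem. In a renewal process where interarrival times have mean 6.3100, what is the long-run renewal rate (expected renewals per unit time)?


Long-run renewal rate = 1/E(X)
= 1/6.3100
= 0.1585

0.1585


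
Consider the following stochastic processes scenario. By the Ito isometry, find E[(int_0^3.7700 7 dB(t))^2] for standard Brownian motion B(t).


By Ito isometry: E[(int f dB)^2] = int f^2 dt
= 7^2 * 3.7700
= 49 * 3.7700 = 184.7300

184.7300


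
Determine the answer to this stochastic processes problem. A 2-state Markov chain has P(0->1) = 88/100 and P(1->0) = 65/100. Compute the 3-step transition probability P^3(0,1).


Computing P^3 by matrix multiplication.
P = [[0.1200, 0.8800], [0.6500, 0.3500]]
After raising P to the power 3:
P^3(0,1) = 0.6608

0.6608


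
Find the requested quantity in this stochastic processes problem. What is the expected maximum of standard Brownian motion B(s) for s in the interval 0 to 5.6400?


E(max B(s)) = sqrt(2t/pi)
= sqrt(2*5.6400/pi)
= sqrt(3.5905)
= 1.8949

1.8949


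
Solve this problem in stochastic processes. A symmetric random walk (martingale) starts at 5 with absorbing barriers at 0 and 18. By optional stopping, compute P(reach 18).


By optional stopping theorem: E(M at tau) = M(0) = 5
P(hit 18)*18 + P(hit 0)*0 = 5
P(hit 18) = (5 - 0)/(18 - 0) = 5/18 = 0.2778

0.2778


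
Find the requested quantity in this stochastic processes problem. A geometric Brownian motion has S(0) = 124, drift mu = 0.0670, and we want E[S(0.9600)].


E[S(t)] = S(0) * exp(mu * t)
= 124 * exp(0.0670 * 0.9600)
= 124 * 1.0664
= 132.2378

132.2378


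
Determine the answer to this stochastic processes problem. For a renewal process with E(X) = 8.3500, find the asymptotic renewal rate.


Long-run renewal rate = 1/E(X)
= 1/8.3500
= 0.1198

0.1198


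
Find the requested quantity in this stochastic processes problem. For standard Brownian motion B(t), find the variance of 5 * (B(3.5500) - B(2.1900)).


Var(alpha*(B(t)-B(s))) = alpha^2 * (t-s)
= 5^2 * (3.5500 - 2.1900)
= 25 * 1.3600
= 34.0000

34.0000


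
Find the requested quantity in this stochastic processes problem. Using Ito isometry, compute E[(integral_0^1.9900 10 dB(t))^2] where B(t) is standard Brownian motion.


By Ito isometry: E[(int f dB)^2] = int f^2 dt
= 10^2 * 1.9900
= 100 * 1.9900 = 199.0000

199.0000


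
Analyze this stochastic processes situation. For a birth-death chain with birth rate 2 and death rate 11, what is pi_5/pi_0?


For birth-death process, pi_n/pi_0 = (lambda/mu)^n
= (2/11)^5
= 1.9869e-04

1.9869e-04


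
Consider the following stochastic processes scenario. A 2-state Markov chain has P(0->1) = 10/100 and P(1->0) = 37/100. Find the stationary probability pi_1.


Stationary distribution: pi_0 = p10/(p01+p10), pi_1 = p01/(p01+p10)
p01 = 0.1000, p10 = 0.3700
pi_1 = 0.2128

0.2128


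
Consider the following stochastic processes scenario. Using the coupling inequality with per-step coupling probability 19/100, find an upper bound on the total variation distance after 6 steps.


TV distance bound <= (1-delta)^n
= (1 - 0.1900)^6
= 0.8100^6
= 0.2824

0.2824


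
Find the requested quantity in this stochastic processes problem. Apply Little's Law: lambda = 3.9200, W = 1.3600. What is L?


Little's Law: L = lambda * W
= 3.9200 * 1.3600
= 5.3312

5.3312


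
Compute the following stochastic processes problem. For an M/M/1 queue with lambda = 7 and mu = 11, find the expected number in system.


rho = 7/11 = 0.6364
L = rho/(1-rho)
= 0.6364/0.3636
= 1.7500

1.7500


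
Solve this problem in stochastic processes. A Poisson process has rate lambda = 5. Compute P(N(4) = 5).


P(N(t)=k) = (lambda*t)^k * exp(-lambda*t) / k!
lambda*t = 20
= 20^5 * exp(-20) / 5!
= 3200000 * 2.0612e-09 / 120
= 5.4964e-05

5.4964e-05


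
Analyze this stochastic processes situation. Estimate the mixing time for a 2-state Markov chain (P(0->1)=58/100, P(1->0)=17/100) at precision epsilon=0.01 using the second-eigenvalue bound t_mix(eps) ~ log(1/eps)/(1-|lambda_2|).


lambda_2 = |1 - p01 - p10| = |1 - 0.5800 - 0.1700| = 0.2500
t_mix ~ log(1/eps)/(1 - |lambda_2|)
= log(100)/(1 - 0.2500) = 4.6052/0.7500
= 6.1402

6.1402


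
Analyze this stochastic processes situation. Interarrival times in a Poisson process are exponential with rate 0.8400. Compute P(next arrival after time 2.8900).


P(X > t) = exp(-lambda * t)
= exp(-0.8400 * 2.8900)
= exp(-2.4276) = 0.0882

0.0882


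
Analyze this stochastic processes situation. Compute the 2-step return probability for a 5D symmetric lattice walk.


P(return in 2 steps) = P(reverse first step) = 1/(2d)
= 1/10
= 0.1000

0.1000


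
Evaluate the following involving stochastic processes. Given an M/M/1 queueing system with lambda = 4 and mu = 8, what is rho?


rho = lambda/mu
= 4/8
= 0.5000

0.5000


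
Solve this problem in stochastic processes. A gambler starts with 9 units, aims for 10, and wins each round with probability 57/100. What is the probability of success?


Gambler's ruin formula:
r = q/p = 0.4300/0.5700 = 0.7544
P(win) = (1 - r^i)/(1 - r^N)
= (1 - 0.7544^9)/(1 - 0.7544^10)
= 0.9793

0.9793


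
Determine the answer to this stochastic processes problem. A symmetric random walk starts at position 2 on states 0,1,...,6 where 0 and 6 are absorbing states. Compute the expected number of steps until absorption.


For symmetric RW on 0,...,N with absorbing barriers, E(i) = i*(N-i)
E(2) = 2 * 4 = 8

8


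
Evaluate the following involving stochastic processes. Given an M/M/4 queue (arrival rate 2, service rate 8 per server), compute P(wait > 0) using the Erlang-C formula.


a = lambda/mu = 0.2500
rho = a/c = 0.0625
Erlang-C formula applied:
C(c,a) = 1.3521e-04

1.3521e-04


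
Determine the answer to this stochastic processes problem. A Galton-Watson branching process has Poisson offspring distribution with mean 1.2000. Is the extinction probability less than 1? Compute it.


Since mu = 1.2000 > 1, extinction prob q < 1.
Solve s = exp(mu*(s-1)) iteratively.
q = 0.6863

0.6863


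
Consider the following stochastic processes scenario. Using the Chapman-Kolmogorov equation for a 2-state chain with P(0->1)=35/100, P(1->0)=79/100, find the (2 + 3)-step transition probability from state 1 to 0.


P^5 = P^2 * P^3
Computing via matrix multiplication of the transition matrix.
Entry (1,0) of P^5 = 0.6930

0.6930


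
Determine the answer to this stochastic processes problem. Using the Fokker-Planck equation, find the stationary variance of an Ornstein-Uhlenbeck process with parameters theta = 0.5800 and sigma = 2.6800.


Stationary variance = sigma^2 / (2*theta)
= 2.6800^2 / (2*0.5800)
= 7.1824 / 1.1600
= 6.1917

6.1917


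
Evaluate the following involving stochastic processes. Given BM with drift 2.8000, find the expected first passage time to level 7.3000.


Expected first passage time = a/mu
= 7.3000/2.8000
= 2.6071

2.6071


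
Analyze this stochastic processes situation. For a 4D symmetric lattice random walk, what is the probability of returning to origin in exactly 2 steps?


P(return in 2 steps) = P(reverse first step) = 1/(2d)
= 1/8
= 0.1250

0.1250


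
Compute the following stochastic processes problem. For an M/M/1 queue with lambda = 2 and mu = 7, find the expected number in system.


rho = 2/7 = 0.2857
L = rho/(1-rho)
= 0.2857/0.7143
= 0.4000

0.4000


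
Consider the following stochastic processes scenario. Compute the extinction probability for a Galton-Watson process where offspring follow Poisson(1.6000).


Since mu = 1.6000 > 1, extinction prob q < 1.
Solve s = exp(mu*(s-1)) iteratively.
q = 0.3580

0.3580


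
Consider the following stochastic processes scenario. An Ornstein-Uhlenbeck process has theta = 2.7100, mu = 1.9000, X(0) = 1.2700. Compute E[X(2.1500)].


E[X(t)] = mu + (X(0) - mu)*exp(-theta*t)
= 1.9000 + (1.2700 - 1.9000)*exp(-2.7100*2.1500)
= 1.9000 + -0.6300 * 0.0029
= 1.8981

1.8981


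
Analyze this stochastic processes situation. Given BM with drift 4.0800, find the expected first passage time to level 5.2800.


Expected first passage time = a/mu
= 5.2800/4.0800
= 1.2941

1.2941


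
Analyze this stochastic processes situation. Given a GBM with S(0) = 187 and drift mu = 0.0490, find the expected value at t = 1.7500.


E[S(t)] = S(0) * exp(mu * t)
= 187 * exp(0.0490 * 1.7500)
= 187 * 1.0895
= 203.7428

203.7428


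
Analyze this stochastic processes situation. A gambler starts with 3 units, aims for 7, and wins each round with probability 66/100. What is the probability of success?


Gambler's ruin formula:
r = q/p = 0.3400/0.6600 = 0.5152
P(win) = (1 - r^i)/(1 - r^N)
= (1 - 0.5152^3)/(1 - 0.5152^7)
= 0.8717

0.8717


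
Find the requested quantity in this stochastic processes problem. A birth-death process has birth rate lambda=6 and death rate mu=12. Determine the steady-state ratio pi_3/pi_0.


For birth-death process, pi_n/pi_0 = (lambda/mu)^n
= (6/12)^3
= 0.1250

0.1250


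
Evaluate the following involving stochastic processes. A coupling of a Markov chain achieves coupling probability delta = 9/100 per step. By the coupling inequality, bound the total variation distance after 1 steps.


TV distance bound <= (1-delta)^n
= (1 - 0.0900)^1
= 0.9100^1
= 0.9100

0.9100


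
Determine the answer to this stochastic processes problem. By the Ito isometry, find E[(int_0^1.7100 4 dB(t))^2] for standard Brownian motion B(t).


By Ito isometry: E[(int f dB)^2] = int f^2 dt
= 4^2 * 1.7100
= 16 * 1.7100 = 27.3600

27.3600
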